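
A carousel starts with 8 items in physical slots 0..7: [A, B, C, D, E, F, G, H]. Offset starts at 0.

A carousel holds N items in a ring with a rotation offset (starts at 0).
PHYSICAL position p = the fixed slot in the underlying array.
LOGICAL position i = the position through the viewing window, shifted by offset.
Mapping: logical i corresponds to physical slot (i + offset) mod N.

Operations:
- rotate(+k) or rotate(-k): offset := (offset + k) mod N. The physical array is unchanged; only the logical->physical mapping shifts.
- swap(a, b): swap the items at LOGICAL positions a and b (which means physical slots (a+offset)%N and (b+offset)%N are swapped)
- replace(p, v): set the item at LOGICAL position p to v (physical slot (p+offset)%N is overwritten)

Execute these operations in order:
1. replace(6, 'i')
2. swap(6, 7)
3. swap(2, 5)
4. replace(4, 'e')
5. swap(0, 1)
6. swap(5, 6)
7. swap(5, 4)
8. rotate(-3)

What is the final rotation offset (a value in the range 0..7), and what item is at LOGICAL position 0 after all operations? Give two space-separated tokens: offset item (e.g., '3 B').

After op 1 (replace(6, 'i')): offset=0, physical=[A,B,C,D,E,F,i,H], logical=[A,B,C,D,E,F,i,H]
After op 2 (swap(6, 7)): offset=0, physical=[A,B,C,D,E,F,H,i], logical=[A,B,C,D,E,F,H,i]
After op 3 (swap(2, 5)): offset=0, physical=[A,B,F,D,E,C,H,i], logical=[A,B,F,D,E,C,H,i]
After op 4 (replace(4, 'e')): offset=0, physical=[A,B,F,D,e,C,H,i], logical=[A,B,F,D,e,C,H,i]
After op 5 (swap(0, 1)): offset=0, physical=[B,A,F,D,e,C,H,i], logical=[B,A,F,D,e,C,H,i]
After op 6 (swap(5, 6)): offset=0, physical=[B,A,F,D,e,H,C,i], logical=[B,A,F,D,e,H,C,i]
After op 7 (swap(5, 4)): offset=0, physical=[B,A,F,D,H,e,C,i], logical=[B,A,F,D,H,e,C,i]
After op 8 (rotate(-3)): offset=5, physical=[B,A,F,D,H,e,C,i], logical=[e,C,i,B,A,F,D,H]

Answer: 5 e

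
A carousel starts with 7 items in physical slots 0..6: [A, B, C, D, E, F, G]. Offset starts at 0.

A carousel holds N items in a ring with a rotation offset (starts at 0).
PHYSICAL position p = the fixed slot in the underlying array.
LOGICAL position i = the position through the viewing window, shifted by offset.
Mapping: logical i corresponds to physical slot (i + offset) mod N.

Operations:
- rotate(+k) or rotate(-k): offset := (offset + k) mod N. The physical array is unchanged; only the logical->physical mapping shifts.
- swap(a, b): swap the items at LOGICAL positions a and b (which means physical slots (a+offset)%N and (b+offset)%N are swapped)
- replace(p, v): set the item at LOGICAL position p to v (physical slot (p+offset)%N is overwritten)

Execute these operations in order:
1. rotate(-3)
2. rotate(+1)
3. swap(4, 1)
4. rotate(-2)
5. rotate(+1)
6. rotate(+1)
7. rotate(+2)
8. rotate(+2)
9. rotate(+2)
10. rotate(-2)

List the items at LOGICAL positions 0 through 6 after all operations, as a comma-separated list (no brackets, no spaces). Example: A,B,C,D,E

Answer: G,D,E,F,C,A,B

Derivation:
After op 1 (rotate(-3)): offset=4, physical=[A,B,C,D,E,F,G], logical=[E,F,G,A,B,C,D]
After op 2 (rotate(+1)): offset=5, physical=[A,B,C,D,E,F,G], logical=[F,G,A,B,C,D,E]
After op 3 (swap(4, 1)): offset=5, physical=[A,B,G,D,E,F,C], logical=[F,C,A,B,G,D,E]
After op 4 (rotate(-2)): offset=3, physical=[A,B,G,D,E,F,C], logical=[D,E,F,C,A,B,G]
After op 5 (rotate(+1)): offset=4, physical=[A,B,G,D,E,F,C], logical=[E,F,C,A,B,G,D]
After op 6 (rotate(+1)): offset=5, physical=[A,B,G,D,E,F,C], logical=[F,C,A,B,G,D,E]
After op 7 (rotate(+2)): offset=0, physical=[A,B,G,D,E,F,C], logical=[A,B,G,D,E,F,C]
After op 8 (rotate(+2)): offset=2, physical=[A,B,G,D,E,F,C], logical=[G,D,E,F,C,A,B]
After op 9 (rotate(+2)): offset=4, physical=[A,B,G,D,E,F,C], logical=[E,F,C,A,B,G,D]
After op 10 (rotate(-2)): offset=2, physical=[A,B,G,D,E,F,C], logical=[G,D,E,F,C,A,B]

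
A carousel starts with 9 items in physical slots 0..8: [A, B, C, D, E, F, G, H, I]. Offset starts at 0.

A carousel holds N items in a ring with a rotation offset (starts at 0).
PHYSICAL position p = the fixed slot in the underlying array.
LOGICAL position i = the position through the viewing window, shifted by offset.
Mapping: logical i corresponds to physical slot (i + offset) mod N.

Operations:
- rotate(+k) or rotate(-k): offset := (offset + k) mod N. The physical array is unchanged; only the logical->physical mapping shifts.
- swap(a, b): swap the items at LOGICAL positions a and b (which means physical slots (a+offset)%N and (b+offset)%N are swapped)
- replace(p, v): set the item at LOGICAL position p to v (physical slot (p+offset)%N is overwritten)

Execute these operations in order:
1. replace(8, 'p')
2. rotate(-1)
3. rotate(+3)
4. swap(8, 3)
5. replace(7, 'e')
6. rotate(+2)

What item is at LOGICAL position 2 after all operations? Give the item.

Answer: G

Derivation:
After op 1 (replace(8, 'p')): offset=0, physical=[A,B,C,D,E,F,G,H,p], logical=[A,B,C,D,E,F,G,H,p]
After op 2 (rotate(-1)): offset=8, physical=[A,B,C,D,E,F,G,H,p], logical=[p,A,B,C,D,E,F,G,H]
After op 3 (rotate(+3)): offset=2, physical=[A,B,C,D,E,F,G,H,p], logical=[C,D,E,F,G,H,p,A,B]
After op 4 (swap(8, 3)): offset=2, physical=[A,F,C,D,E,B,G,H,p], logical=[C,D,E,B,G,H,p,A,F]
After op 5 (replace(7, 'e')): offset=2, physical=[e,F,C,D,E,B,G,H,p], logical=[C,D,E,B,G,H,p,e,F]
After op 6 (rotate(+2)): offset=4, physical=[e,F,C,D,E,B,G,H,p], logical=[E,B,G,H,p,e,F,C,D]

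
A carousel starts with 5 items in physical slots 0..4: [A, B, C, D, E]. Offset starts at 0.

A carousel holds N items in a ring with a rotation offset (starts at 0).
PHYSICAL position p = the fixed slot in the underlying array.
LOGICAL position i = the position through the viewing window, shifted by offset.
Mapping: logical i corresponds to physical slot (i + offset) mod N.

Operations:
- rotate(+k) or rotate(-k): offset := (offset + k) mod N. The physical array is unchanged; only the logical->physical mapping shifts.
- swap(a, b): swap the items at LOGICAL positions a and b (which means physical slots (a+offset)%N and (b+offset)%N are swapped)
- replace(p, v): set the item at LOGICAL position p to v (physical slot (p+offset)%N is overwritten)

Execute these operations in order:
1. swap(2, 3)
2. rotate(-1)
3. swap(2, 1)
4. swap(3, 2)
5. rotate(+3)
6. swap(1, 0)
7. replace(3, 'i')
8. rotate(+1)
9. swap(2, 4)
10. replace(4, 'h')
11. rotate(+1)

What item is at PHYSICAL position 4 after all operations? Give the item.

Answer: E

Derivation:
After op 1 (swap(2, 3)): offset=0, physical=[A,B,D,C,E], logical=[A,B,D,C,E]
After op 2 (rotate(-1)): offset=4, physical=[A,B,D,C,E], logical=[E,A,B,D,C]
After op 3 (swap(2, 1)): offset=4, physical=[B,A,D,C,E], logical=[E,B,A,D,C]
After op 4 (swap(3, 2)): offset=4, physical=[B,D,A,C,E], logical=[E,B,D,A,C]
After op 5 (rotate(+3)): offset=2, physical=[B,D,A,C,E], logical=[A,C,E,B,D]
After op 6 (swap(1, 0)): offset=2, physical=[B,D,C,A,E], logical=[C,A,E,B,D]
After op 7 (replace(3, 'i')): offset=2, physical=[i,D,C,A,E], logical=[C,A,E,i,D]
After op 8 (rotate(+1)): offset=3, physical=[i,D,C,A,E], logical=[A,E,i,D,C]
After op 9 (swap(2, 4)): offset=3, physical=[C,D,i,A,E], logical=[A,E,C,D,i]
After op 10 (replace(4, 'h')): offset=3, physical=[C,D,h,A,E], logical=[A,E,C,D,h]
After op 11 (rotate(+1)): offset=4, physical=[C,D,h,A,E], logical=[E,C,D,h,A]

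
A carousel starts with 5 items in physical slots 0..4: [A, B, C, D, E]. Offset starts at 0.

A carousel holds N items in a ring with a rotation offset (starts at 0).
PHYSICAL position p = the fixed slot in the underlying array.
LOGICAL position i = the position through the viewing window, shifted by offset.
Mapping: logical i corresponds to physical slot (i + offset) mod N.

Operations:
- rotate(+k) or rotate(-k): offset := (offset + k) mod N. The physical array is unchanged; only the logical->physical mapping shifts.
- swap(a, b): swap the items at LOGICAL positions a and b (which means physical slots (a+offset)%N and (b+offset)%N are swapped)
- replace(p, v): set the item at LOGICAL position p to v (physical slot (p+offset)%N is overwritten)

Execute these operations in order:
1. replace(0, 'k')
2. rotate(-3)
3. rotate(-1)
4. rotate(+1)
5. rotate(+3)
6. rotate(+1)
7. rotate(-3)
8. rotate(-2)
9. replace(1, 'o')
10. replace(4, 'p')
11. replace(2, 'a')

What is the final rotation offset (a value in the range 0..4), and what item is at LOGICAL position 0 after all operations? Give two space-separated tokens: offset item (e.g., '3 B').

After op 1 (replace(0, 'k')): offset=0, physical=[k,B,C,D,E], logical=[k,B,C,D,E]
After op 2 (rotate(-3)): offset=2, physical=[k,B,C,D,E], logical=[C,D,E,k,B]
After op 3 (rotate(-1)): offset=1, physical=[k,B,C,D,E], logical=[B,C,D,E,k]
After op 4 (rotate(+1)): offset=2, physical=[k,B,C,D,E], logical=[C,D,E,k,B]
After op 5 (rotate(+3)): offset=0, physical=[k,B,C,D,E], logical=[k,B,C,D,E]
After op 6 (rotate(+1)): offset=1, physical=[k,B,C,D,E], logical=[B,C,D,E,k]
After op 7 (rotate(-3)): offset=3, physical=[k,B,C,D,E], logical=[D,E,k,B,C]
After op 8 (rotate(-2)): offset=1, physical=[k,B,C,D,E], logical=[B,C,D,E,k]
After op 9 (replace(1, 'o')): offset=1, physical=[k,B,o,D,E], logical=[B,o,D,E,k]
After op 10 (replace(4, 'p')): offset=1, physical=[p,B,o,D,E], logical=[B,o,D,E,p]
After op 11 (replace(2, 'a')): offset=1, physical=[p,B,o,a,E], logical=[B,o,a,E,p]

Answer: 1 B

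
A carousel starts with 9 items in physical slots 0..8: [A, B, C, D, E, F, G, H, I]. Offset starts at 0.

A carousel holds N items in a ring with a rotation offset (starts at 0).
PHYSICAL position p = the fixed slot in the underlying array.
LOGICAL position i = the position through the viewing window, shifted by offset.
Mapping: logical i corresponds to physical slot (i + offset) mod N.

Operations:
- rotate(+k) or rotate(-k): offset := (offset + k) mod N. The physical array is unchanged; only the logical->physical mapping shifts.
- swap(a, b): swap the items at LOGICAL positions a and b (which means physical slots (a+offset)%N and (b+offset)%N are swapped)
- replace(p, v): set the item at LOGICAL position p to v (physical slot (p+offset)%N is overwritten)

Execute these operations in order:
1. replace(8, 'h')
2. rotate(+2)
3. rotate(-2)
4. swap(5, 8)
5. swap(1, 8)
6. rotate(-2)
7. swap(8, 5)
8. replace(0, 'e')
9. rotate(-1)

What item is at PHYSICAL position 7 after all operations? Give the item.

Answer: e

Derivation:
After op 1 (replace(8, 'h')): offset=0, physical=[A,B,C,D,E,F,G,H,h], logical=[A,B,C,D,E,F,G,H,h]
After op 2 (rotate(+2)): offset=2, physical=[A,B,C,D,E,F,G,H,h], logical=[C,D,E,F,G,H,h,A,B]
After op 3 (rotate(-2)): offset=0, physical=[A,B,C,D,E,F,G,H,h], logical=[A,B,C,D,E,F,G,H,h]
After op 4 (swap(5, 8)): offset=0, physical=[A,B,C,D,E,h,G,H,F], logical=[A,B,C,D,E,h,G,H,F]
After op 5 (swap(1, 8)): offset=0, physical=[A,F,C,D,E,h,G,H,B], logical=[A,F,C,D,E,h,G,H,B]
After op 6 (rotate(-2)): offset=7, physical=[A,F,C,D,E,h,G,H,B], logical=[H,B,A,F,C,D,E,h,G]
After op 7 (swap(8, 5)): offset=7, physical=[A,F,C,G,E,h,D,H,B], logical=[H,B,A,F,C,G,E,h,D]
After op 8 (replace(0, 'e')): offset=7, physical=[A,F,C,G,E,h,D,e,B], logical=[e,B,A,F,C,G,E,h,D]
After op 9 (rotate(-1)): offset=6, physical=[A,F,C,G,E,h,D,e,B], logical=[D,e,B,A,F,C,G,E,h]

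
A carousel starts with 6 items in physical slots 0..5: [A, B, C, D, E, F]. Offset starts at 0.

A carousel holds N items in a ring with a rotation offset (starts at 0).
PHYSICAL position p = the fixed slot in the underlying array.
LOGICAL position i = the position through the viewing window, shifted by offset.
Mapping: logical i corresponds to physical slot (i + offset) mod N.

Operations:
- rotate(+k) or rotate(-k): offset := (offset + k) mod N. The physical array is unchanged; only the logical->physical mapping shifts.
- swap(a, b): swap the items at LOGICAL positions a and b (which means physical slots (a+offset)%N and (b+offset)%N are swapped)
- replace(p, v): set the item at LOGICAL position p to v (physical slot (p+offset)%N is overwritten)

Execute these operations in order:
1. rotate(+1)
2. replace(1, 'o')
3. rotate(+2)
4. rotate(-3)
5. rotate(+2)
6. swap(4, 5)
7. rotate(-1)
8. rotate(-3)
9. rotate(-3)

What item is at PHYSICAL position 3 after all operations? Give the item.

After op 1 (rotate(+1)): offset=1, physical=[A,B,C,D,E,F], logical=[B,C,D,E,F,A]
After op 2 (replace(1, 'o')): offset=1, physical=[A,B,o,D,E,F], logical=[B,o,D,E,F,A]
After op 3 (rotate(+2)): offset=3, physical=[A,B,o,D,E,F], logical=[D,E,F,A,B,o]
After op 4 (rotate(-3)): offset=0, physical=[A,B,o,D,E,F], logical=[A,B,o,D,E,F]
After op 5 (rotate(+2)): offset=2, physical=[A,B,o,D,E,F], logical=[o,D,E,F,A,B]
After op 6 (swap(4, 5)): offset=2, physical=[B,A,o,D,E,F], logical=[o,D,E,F,B,A]
After op 7 (rotate(-1)): offset=1, physical=[B,A,o,D,E,F], logical=[A,o,D,E,F,B]
After op 8 (rotate(-3)): offset=4, physical=[B,A,o,D,E,F], logical=[E,F,B,A,o,D]
After op 9 (rotate(-3)): offset=1, physical=[B,A,o,D,E,F], logical=[A,o,D,E,F,B]

Answer: D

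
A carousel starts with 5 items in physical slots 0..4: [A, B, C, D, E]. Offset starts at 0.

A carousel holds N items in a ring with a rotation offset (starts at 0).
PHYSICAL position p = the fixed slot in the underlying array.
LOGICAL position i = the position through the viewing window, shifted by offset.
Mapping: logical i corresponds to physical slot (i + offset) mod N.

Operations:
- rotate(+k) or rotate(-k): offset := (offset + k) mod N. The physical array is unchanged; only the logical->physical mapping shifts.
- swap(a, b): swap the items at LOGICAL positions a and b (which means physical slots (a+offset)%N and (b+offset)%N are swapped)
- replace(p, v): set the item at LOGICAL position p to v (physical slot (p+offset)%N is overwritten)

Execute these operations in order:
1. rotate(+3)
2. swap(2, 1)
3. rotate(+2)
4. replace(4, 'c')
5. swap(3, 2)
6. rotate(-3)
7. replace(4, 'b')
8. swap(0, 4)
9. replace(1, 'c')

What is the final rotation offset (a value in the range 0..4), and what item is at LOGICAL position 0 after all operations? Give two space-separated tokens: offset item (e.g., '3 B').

Answer: 2 b

Derivation:
After op 1 (rotate(+3)): offset=3, physical=[A,B,C,D,E], logical=[D,E,A,B,C]
After op 2 (swap(2, 1)): offset=3, physical=[E,B,C,D,A], logical=[D,A,E,B,C]
After op 3 (rotate(+2)): offset=0, physical=[E,B,C,D,A], logical=[E,B,C,D,A]
After op 4 (replace(4, 'c')): offset=0, physical=[E,B,C,D,c], logical=[E,B,C,D,c]
After op 5 (swap(3, 2)): offset=0, physical=[E,B,D,C,c], logical=[E,B,D,C,c]
After op 6 (rotate(-3)): offset=2, physical=[E,B,D,C,c], logical=[D,C,c,E,B]
After op 7 (replace(4, 'b')): offset=2, physical=[E,b,D,C,c], logical=[D,C,c,E,b]
After op 8 (swap(0, 4)): offset=2, physical=[E,D,b,C,c], logical=[b,C,c,E,D]
After op 9 (replace(1, 'c')): offset=2, physical=[E,D,b,c,c], logical=[b,c,c,E,D]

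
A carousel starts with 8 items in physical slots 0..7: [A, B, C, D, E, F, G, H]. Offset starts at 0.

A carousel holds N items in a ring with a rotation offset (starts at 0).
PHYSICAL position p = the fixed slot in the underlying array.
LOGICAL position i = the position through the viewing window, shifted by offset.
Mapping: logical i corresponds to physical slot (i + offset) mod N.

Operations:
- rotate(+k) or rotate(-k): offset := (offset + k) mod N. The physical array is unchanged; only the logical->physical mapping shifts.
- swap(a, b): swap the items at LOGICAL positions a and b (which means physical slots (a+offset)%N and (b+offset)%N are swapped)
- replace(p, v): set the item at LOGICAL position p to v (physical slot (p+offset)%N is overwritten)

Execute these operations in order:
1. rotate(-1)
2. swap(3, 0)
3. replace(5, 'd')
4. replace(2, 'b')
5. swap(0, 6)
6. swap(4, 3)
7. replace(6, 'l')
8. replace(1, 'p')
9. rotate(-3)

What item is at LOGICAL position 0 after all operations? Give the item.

After op 1 (rotate(-1)): offset=7, physical=[A,B,C,D,E,F,G,H], logical=[H,A,B,C,D,E,F,G]
After op 2 (swap(3, 0)): offset=7, physical=[A,B,H,D,E,F,G,C], logical=[C,A,B,H,D,E,F,G]
After op 3 (replace(5, 'd')): offset=7, physical=[A,B,H,D,d,F,G,C], logical=[C,A,B,H,D,d,F,G]
After op 4 (replace(2, 'b')): offset=7, physical=[A,b,H,D,d,F,G,C], logical=[C,A,b,H,D,d,F,G]
After op 5 (swap(0, 6)): offset=7, physical=[A,b,H,D,d,C,G,F], logical=[F,A,b,H,D,d,C,G]
After op 6 (swap(4, 3)): offset=7, physical=[A,b,D,H,d,C,G,F], logical=[F,A,b,D,H,d,C,G]
After op 7 (replace(6, 'l')): offset=7, physical=[A,b,D,H,d,l,G,F], logical=[F,A,b,D,H,d,l,G]
After op 8 (replace(1, 'p')): offset=7, physical=[p,b,D,H,d,l,G,F], logical=[F,p,b,D,H,d,l,G]
After op 9 (rotate(-3)): offset=4, physical=[p,b,D,H,d,l,G,F], logical=[d,l,G,F,p,b,D,H]

Answer: d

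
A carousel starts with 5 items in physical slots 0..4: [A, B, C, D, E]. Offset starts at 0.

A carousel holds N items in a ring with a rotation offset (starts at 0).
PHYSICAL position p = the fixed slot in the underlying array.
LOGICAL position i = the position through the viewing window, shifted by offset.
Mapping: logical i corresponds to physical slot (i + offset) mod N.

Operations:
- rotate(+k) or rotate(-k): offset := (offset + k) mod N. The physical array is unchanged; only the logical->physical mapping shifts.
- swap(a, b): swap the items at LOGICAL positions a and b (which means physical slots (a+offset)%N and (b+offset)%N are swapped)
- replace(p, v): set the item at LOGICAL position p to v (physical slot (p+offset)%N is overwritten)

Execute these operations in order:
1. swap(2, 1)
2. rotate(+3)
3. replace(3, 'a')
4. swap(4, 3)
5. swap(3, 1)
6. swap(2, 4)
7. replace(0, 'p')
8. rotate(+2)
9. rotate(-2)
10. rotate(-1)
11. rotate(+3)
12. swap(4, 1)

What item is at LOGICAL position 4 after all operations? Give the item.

Answer: E

Derivation:
After op 1 (swap(2, 1)): offset=0, physical=[A,C,B,D,E], logical=[A,C,B,D,E]
After op 2 (rotate(+3)): offset=3, physical=[A,C,B,D,E], logical=[D,E,A,C,B]
After op 3 (replace(3, 'a')): offset=3, physical=[A,a,B,D,E], logical=[D,E,A,a,B]
After op 4 (swap(4, 3)): offset=3, physical=[A,B,a,D,E], logical=[D,E,A,B,a]
After op 5 (swap(3, 1)): offset=3, physical=[A,E,a,D,B], logical=[D,B,A,E,a]
After op 6 (swap(2, 4)): offset=3, physical=[a,E,A,D,B], logical=[D,B,a,E,A]
After op 7 (replace(0, 'p')): offset=3, physical=[a,E,A,p,B], logical=[p,B,a,E,A]
After op 8 (rotate(+2)): offset=0, physical=[a,E,A,p,B], logical=[a,E,A,p,B]
After op 9 (rotate(-2)): offset=3, physical=[a,E,A,p,B], logical=[p,B,a,E,A]
After op 10 (rotate(-1)): offset=2, physical=[a,E,A,p,B], logical=[A,p,B,a,E]
After op 11 (rotate(+3)): offset=0, physical=[a,E,A,p,B], logical=[a,E,A,p,B]
After op 12 (swap(4, 1)): offset=0, physical=[a,B,A,p,E], logical=[a,B,A,p,E]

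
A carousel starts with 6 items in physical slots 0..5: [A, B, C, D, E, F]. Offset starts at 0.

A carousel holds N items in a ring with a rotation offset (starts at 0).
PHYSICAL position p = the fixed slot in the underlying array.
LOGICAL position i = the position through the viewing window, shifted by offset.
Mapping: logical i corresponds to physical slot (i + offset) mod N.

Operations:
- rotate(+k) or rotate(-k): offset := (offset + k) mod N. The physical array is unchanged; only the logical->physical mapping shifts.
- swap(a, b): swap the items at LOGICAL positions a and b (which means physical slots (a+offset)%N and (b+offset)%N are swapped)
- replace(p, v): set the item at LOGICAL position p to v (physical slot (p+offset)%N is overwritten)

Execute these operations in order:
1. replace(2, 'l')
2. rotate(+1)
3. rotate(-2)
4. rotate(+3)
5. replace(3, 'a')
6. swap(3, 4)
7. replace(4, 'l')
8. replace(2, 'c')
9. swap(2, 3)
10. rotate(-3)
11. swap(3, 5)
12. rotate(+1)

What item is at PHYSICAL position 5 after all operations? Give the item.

After op 1 (replace(2, 'l')): offset=0, physical=[A,B,l,D,E,F], logical=[A,B,l,D,E,F]
After op 2 (rotate(+1)): offset=1, physical=[A,B,l,D,E,F], logical=[B,l,D,E,F,A]
After op 3 (rotate(-2)): offset=5, physical=[A,B,l,D,E,F], logical=[F,A,B,l,D,E]
After op 4 (rotate(+3)): offset=2, physical=[A,B,l,D,E,F], logical=[l,D,E,F,A,B]
After op 5 (replace(3, 'a')): offset=2, physical=[A,B,l,D,E,a], logical=[l,D,E,a,A,B]
After op 6 (swap(3, 4)): offset=2, physical=[a,B,l,D,E,A], logical=[l,D,E,A,a,B]
After op 7 (replace(4, 'l')): offset=2, physical=[l,B,l,D,E,A], logical=[l,D,E,A,l,B]
After op 8 (replace(2, 'c')): offset=2, physical=[l,B,l,D,c,A], logical=[l,D,c,A,l,B]
After op 9 (swap(2, 3)): offset=2, physical=[l,B,l,D,A,c], logical=[l,D,A,c,l,B]
After op 10 (rotate(-3)): offset=5, physical=[l,B,l,D,A,c], logical=[c,l,B,l,D,A]
After op 11 (swap(3, 5)): offset=5, physical=[l,B,A,D,l,c], logical=[c,l,B,A,D,l]
After op 12 (rotate(+1)): offset=0, physical=[l,B,A,D,l,c], logical=[l,B,A,D,l,c]

Answer: c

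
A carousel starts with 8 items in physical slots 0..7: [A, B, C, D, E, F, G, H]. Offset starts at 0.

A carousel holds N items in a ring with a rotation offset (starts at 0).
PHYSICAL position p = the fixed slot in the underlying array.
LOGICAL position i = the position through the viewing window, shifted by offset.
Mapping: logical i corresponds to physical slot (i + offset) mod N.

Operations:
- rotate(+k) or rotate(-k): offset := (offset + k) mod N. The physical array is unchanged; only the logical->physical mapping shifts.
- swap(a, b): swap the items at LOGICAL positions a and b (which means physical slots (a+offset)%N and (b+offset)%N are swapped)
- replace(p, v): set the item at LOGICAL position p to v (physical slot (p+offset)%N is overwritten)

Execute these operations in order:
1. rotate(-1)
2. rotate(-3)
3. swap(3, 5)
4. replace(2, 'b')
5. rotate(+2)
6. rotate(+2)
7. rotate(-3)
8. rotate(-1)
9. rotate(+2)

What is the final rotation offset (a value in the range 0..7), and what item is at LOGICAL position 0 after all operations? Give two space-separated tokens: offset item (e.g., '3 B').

Answer: 6 b

Derivation:
After op 1 (rotate(-1)): offset=7, physical=[A,B,C,D,E,F,G,H], logical=[H,A,B,C,D,E,F,G]
After op 2 (rotate(-3)): offset=4, physical=[A,B,C,D,E,F,G,H], logical=[E,F,G,H,A,B,C,D]
After op 3 (swap(3, 5)): offset=4, physical=[A,H,C,D,E,F,G,B], logical=[E,F,G,B,A,H,C,D]
After op 4 (replace(2, 'b')): offset=4, physical=[A,H,C,D,E,F,b,B], logical=[E,F,b,B,A,H,C,D]
After op 5 (rotate(+2)): offset=6, physical=[A,H,C,D,E,F,b,B], logical=[b,B,A,H,C,D,E,F]
After op 6 (rotate(+2)): offset=0, physical=[A,H,C,D,E,F,b,B], logical=[A,H,C,D,E,F,b,B]
After op 7 (rotate(-3)): offset=5, physical=[A,H,C,D,E,F,b,B], logical=[F,b,B,A,H,C,D,E]
After op 8 (rotate(-1)): offset=4, physical=[A,H,C,D,E,F,b,B], logical=[E,F,b,B,A,H,C,D]
After op 9 (rotate(+2)): offset=6, physical=[A,H,C,D,E,F,b,B], logical=[b,B,A,H,C,D,E,F]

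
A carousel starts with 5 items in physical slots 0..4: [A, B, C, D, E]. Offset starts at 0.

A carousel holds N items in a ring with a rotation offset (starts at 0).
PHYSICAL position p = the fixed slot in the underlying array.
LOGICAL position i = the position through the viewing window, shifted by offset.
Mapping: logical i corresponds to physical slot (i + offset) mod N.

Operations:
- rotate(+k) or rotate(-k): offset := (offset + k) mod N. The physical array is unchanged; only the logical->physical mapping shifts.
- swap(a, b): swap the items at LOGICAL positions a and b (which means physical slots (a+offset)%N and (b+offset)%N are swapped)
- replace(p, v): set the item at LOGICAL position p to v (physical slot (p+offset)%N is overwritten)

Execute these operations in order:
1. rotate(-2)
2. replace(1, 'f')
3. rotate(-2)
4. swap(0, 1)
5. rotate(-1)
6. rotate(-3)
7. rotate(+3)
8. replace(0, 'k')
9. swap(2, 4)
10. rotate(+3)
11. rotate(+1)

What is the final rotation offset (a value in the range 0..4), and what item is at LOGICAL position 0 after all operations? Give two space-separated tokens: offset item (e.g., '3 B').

After op 1 (rotate(-2)): offset=3, physical=[A,B,C,D,E], logical=[D,E,A,B,C]
After op 2 (replace(1, 'f')): offset=3, physical=[A,B,C,D,f], logical=[D,f,A,B,C]
After op 3 (rotate(-2)): offset=1, physical=[A,B,C,D,f], logical=[B,C,D,f,A]
After op 4 (swap(0, 1)): offset=1, physical=[A,C,B,D,f], logical=[C,B,D,f,A]
After op 5 (rotate(-1)): offset=0, physical=[A,C,B,D,f], logical=[A,C,B,D,f]
After op 6 (rotate(-3)): offset=2, physical=[A,C,B,D,f], logical=[B,D,f,A,C]
After op 7 (rotate(+3)): offset=0, physical=[A,C,B,D,f], logical=[A,C,B,D,f]
After op 8 (replace(0, 'k')): offset=0, physical=[k,C,B,D,f], logical=[k,C,B,D,f]
After op 9 (swap(2, 4)): offset=0, physical=[k,C,f,D,B], logical=[k,C,f,D,B]
After op 10 (rotate(+3)): offset=3, physical=[k,C,f,D,B], logical=[D,B,k,C,f]
After op 11 (rotate(+1)): offset=4, physical=[k,C,f,D,B], logical=[B,k,C,f,D]

Answer: 4 B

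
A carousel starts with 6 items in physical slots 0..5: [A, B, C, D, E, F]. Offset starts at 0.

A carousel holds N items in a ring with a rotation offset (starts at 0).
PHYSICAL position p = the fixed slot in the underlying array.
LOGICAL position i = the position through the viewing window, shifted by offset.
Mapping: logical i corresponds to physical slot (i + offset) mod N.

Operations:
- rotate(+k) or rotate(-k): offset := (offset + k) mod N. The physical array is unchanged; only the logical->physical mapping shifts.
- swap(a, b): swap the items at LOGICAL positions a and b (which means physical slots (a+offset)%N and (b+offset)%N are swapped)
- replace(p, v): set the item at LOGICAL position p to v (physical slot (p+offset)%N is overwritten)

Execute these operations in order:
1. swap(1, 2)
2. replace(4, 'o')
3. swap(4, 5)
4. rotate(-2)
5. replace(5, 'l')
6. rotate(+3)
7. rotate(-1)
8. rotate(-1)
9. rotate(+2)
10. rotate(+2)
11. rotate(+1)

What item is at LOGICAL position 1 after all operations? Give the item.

Answer: o

Derivation:
After op 1 (swap(1, 2)): offset=0, physical=[A,C,B,D,E,F], logical=[A,C,B,D,E,F]
After op 2 (replace(4, 'o')): offset=0, physical=[A,C,B,D,o,F], logical=[A,C,B,D,o,F]
After op 3 (swap(4, 5)): offset=0, physical=[A,C,B,D,F,o], logical=[A,C,B,D,F,o]
After op 4 (rotate(-2)): offset=4, physical=[A,C,B,D,F,o], logical=[F,o,A,C,B,D]
After op 5 (replace(5, 'l')): offset=4, physical=[A,C,B,l,F,o], logical=[F,o,A,C,B,l]
After op 6 (rotate(+3)): offset=1, physical=[A,C,B,l,F,o], logical=[C,B,l,F,o,A]
After op 7 (rotate(-1)): offset=0, physical=[A,C,B,l,F,o], logical=[A,C,B,l,F,o]
After op 8 (rotate(-1)): offset=5, physical=[A,C,B,l,F,o], logical=[o,A,C,B,l,F]
After op 9 (rotate(+2)): offset=1, physical=[A,C,B,l,F,o], logical=[C,B,l,F,o,A]
After op 10 (rotate(+2)): offset=3, physical=[A,C,B,l,F,o], logical=[l,F,o,A,C,B]
After op 11 (rotate(+1)): offset=4, physical=[A,C,B,l,F,o], logical=[F,o,A,C,B,l]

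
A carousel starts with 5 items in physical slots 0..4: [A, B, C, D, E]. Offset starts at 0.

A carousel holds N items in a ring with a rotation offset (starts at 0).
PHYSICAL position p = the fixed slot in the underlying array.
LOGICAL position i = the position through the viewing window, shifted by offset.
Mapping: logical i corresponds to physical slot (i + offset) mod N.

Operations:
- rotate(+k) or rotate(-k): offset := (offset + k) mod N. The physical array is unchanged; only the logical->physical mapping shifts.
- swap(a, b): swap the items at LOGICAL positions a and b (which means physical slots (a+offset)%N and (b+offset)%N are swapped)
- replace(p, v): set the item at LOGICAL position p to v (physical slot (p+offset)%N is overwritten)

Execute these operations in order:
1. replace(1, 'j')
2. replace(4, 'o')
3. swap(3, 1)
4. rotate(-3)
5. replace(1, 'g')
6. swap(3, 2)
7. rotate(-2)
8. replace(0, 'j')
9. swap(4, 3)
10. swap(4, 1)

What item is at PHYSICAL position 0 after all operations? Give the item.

Answer: j

Derivation:
After op 1 (replace(1, 'j')): offset=0, physical=[A,j,C,D,E], logical=[A,j,C,D,E]
After op 2 (replace(4, 'o')): offset=0, physical=[A,j,C,D,o], logical=[A,j,C,D,o]
After op 3 (swap(3, 1)): offset=0, physical=[A,D,C,j,o], logical=[A,D,C,j,o]
After op 4 (rotate(-3)): offset=2, physical=[A,D,C,j,o], logical=[C,j,o,A,D]
After op 5 (replace(1, 'g')): offset=2, physical=[A,D,C,g,o], logical=[C,g,o,A,D]
After op 6 (swap(3, 2)): offset=2, physical=[o,D,C,g,A], logical=[C,g,A,o,D]
After op 7 (rotate(-2)): offset=0, physical=[o,D,C,g,A], logical=[o,D,C,g,A]
After op 8 (replace(0, 'j')): offset=0, physical=[j,D,C,g,A], logical=[j,D,C,g,A]
After op 9 (swap(4, 3)): offset=0, physical=[j,D,C,A,g], logical=[j,D,C,A,g]
After op 10 (swap(4, 1)): offset=0, physical=[j,g,C,A,D], logical=[j,g,C,A,D]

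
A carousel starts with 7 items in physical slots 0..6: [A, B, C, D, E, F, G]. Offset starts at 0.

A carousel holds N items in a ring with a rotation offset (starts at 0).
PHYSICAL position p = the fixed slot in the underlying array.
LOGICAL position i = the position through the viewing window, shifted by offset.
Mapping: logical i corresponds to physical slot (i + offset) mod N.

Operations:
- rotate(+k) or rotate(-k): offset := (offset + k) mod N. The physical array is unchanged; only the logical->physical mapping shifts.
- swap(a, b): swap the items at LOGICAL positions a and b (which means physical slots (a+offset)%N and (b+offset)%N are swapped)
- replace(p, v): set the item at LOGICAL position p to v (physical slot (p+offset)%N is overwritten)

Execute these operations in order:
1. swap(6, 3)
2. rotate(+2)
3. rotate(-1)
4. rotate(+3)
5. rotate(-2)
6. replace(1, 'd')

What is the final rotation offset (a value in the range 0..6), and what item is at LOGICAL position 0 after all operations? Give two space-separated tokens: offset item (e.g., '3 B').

Answer: 2 C

Derivation:
After op 1 (swap(6, 3)): offset=0, physical=[A,B,C,G,E,F,D], logical=[A,B,C,G,E,F,D]
After op 2 (rotate(+2)): offset=2, physical=[A,B,C,G,E,F,D], logical=[C,G,E,F,D,A,B]
After op 3 (rotate(-1)): offset=1, physical=[A,B,C,G,E,F,D], logical=[B,C,G,E,F,D,A]
After op 4 (rotate(+3)): offset=4, physical=[A,B,C,G,E,F,D], logical=[E,F,D,A,B,C,G]
After op 5 (rotate(-2)): offset=2, physical=[A,B,C,G,E,F,D], logical=[C,G,E,F,D,A,B]
After op 6 (replace(1, 'd')): offset=2, physical=[A,B,C,d,E,F,D], logical=[C,d,E,F,D,A,B]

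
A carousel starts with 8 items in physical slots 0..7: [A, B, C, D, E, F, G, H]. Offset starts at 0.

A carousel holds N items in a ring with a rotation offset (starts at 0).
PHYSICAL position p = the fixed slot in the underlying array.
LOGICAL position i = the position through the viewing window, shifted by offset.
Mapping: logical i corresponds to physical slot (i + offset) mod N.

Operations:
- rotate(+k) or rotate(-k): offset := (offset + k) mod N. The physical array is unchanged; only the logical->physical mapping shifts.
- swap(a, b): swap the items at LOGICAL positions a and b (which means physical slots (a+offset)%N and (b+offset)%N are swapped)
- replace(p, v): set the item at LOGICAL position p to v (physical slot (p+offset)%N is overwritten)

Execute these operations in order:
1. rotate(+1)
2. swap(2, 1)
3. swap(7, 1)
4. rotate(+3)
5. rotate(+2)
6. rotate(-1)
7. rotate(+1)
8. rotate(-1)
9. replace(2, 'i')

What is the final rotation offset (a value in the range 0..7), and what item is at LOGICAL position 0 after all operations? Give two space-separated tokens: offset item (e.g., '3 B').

Answer: 5 F

Derivation:
After op 1 (rotate(+1)): offset=1, physical=[A,B,C,D,E,F,G,H], logical=[B,C,D,E,F,G,H,A]
After op 2 (swap(2, 1)): offset=1, physical=[A,B,D,C,E,F,G,H], logical=[B,D,C,E,F,G,H,A]
After op 3 (swap(7, 1)): offset=1, physical=[D,B,A,C,E,F,G,H], logical=[B,A,C,E,F,G,H,D]
After op 4 (rotate(+3)): offset=4, physical=[D,B,A,C,E,F,G,H], logical=[E,F,G,H,D,B,A,C]
After op 5 (rotate(+2)): offset=6, physical=[D,B,A,C,E,F,G,H], logical=[G,H,D,B,A,C,E,F]
After op 6 (rotate(-1)): offset=5, physical=[D,B,A,C,E,F,G,H], logical=[F,G,H,D,B,A,C,E]
After op 7 (rotate(+1)): offset=6, physical=[D,B,A,C,E,F,G,H], logical=[G,H,D,B,A,C,E,F]
After op 8 (rotate(-1)): offset=5, physical=[D,B,A,C,E,F,G,H], logical=[F,G,H,D,B,A,C,E]
After op 9 (replace(2, 'i')): offset=5, physical=[D,B,A,C,E,F,G,i], logical=[F,G,i,D,B,A,C,E]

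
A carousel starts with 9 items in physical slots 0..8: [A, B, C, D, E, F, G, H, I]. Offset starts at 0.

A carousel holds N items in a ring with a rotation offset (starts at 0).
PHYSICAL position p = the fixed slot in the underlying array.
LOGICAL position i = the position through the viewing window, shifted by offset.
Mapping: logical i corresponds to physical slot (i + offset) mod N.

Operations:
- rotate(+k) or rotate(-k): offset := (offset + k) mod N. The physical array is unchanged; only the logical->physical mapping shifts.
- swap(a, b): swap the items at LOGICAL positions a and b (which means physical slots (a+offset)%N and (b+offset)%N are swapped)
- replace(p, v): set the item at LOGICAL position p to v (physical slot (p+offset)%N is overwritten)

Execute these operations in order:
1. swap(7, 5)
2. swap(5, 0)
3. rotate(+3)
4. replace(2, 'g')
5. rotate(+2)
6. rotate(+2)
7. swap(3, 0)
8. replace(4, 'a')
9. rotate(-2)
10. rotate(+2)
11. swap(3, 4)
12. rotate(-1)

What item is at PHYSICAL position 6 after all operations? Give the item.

After op 1 (swap(7, 5)): offset=0, physical=[A,B,C,D,E,H,G,F,I], logical=[A,B,C,D,E,H,G,F,I]
After op 2 (swap(5, 0)): offset=0, physical=[H,B,C,D,E,A,G,F,I], logical=[H,B,C,D,E,A,G,F,I]
After op 3 (rotate(+3)): offset=3, physical=[H,B,C,D,E,A,G,F,I], logical=[D,E,A,G,F,I,H,B,C]
After op 4 (replace(2, 'g')): offset=3, physical=[H,B,C,D,E,g,G,F,I], logical=[D,E,g,G,F,I,H,B,C]
After op 5 (rotate(+2)): offset=5, physical=[H,B,C,D,E,g,G,F,I], logical=[g,G,F,I,H,B,C,D,E]
After op 6 (rotate(+2)): offset=7, physical=[H,B,C,D,E,g,G,F,I], logical=[F,I,H,B,C,D,E,g,G]
After op 7 (swap(3, 0)): offset=7, physical=[H,F,C,D,E,g,G,B,I], logical=[B,I,H,F,C,D,E,g,G]
After op 8 (replace(4, 'a')): offset=7, physical=[H,F,a,D,E,g,G,B,I], logical=[B,I,H,F,a,D,E,g,G]
After op 9 (rotate(-2)): offset=5, physical=[H,F,a,D,E,g,G,B,I], logical=[g,G,B,I,H,F,a,D,E]
After op 10 (rotate(+2)): offset=7, physical=[H,F,a,D,E,g,G,B,I], logical=[B,I,H,F,a,D,E,g,G]
After op 11 (swap(3, 4)): offset=7, physical=[H,a,F,D,E,g,G,B,I], logical=[B,I,H,a,F,D,E,g,G]
After op 12 (rotate(-1)): offset=6, physical=[H,a,F,D,E,g,G,B,I], logical=[G,B,I,H,a,F,D,E,g]

Answer: G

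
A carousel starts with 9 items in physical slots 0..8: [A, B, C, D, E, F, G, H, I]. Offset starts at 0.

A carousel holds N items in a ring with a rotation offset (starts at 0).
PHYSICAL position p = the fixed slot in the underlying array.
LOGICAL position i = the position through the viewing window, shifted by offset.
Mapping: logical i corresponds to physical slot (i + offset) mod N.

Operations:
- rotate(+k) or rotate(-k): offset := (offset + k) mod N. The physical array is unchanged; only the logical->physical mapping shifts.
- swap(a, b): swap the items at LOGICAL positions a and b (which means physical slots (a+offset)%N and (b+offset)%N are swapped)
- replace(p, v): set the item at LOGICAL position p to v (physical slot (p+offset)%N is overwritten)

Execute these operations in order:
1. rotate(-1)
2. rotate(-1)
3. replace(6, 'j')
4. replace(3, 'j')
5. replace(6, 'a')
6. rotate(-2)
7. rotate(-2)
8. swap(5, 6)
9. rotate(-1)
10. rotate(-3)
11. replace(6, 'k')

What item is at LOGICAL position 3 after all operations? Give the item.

Answer: C

Derivation:
After op 1 (rotate(-1)): offset=8, physical=[A,B,C,D,E,F,G,H,I], logical=[I,A,B,C,D,E,F,G,H]
After op 2 (rotate(-1)): offset=7, physical=[A,B,C,D,E,F,G,H,I], logical=[H,I,A,B,C,D,E,F,G]
After op 3 (replace(6, 'j')): offset=7, physical=[A,B,C,D,j,F,G,H,I], logical=[H,I,A,B,C,D,j,F,G]
After op 4 (replace(3, 'j')): offset=7, physical=[A,j,C,D,j,F,G,H,I], logical=[H,I,A,j,C,D,j,F,G]
After op 5 (replace(6, 'a')): offset=7, physical=[A,j,C,D,a,F,G,H,I], logical=[H,I,A,j,C,D,a,F,G]
After op 6 (rotate(-2)): offset=5, physical=[A,j,C,D,a,F,G,H,I], logical=[F,G,H,I,A,j,C,D,a]
After op 7 (rotate(-2)): offset=3, physical=[A,j,C,D,a,F,G,H,I], logical=[D,a,F,G,H,I,A,j,C]
After op 8 (swap(5, 6)): offset=3, physical=[I,j,C,D,a,F,G,H,A], logical=[D,a,F,G,H,A,I,j,C]
After op 9 (rotate(-1)): offset=2, physical=[I,j,C,D,a,F,G,H,A], logical=[C,D,a,F,G,H,A,I,j]
After op 10 (rotate(-3)): offset=8, physical=[I,j,C,D,a,F,G,H,A], logical=[A,I,j,C,D,a,F,G,H]
After op 11 (replace(6, 'k')): offset=8, physical=[I,j,C,D,a,k,G,H,A], logical=[A,I,j,C,D,a,k,G,H]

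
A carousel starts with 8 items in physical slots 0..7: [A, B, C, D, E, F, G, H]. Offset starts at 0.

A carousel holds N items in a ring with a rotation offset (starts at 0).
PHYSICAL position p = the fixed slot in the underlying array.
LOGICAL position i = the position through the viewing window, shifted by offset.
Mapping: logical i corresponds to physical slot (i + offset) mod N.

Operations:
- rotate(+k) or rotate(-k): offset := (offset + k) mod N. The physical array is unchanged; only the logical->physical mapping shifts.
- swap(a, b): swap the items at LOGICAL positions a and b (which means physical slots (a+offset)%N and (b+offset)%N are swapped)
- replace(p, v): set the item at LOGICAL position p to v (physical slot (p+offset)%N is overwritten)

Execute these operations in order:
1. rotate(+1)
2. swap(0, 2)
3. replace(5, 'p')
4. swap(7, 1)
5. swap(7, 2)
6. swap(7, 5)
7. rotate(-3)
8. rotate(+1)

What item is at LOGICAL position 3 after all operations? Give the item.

Answer: A

Derivation:
After op 1 (rotate(+1)): offset=1, physical=[A,B,C,D,E,F,G,H], logical=[B,C,D,E,F,G,H,A]
After op 2 (swap(0, 2)): offset=1, physical=[A,D,C,B,E,F,G,H], logical=[D,C,B,E,F,G,H,A]
After op 3 (replace(5, 'p')): offset=1, physical=[A,D,C,B,E,F,p,H], logical=[D,C,B,E,F,p,H,A]
After op 4 (swap(7, 1)): offset=1, physical=[C,D,A,B,E,F,p,H], logical=[D,A,B,E,F,p,H,C]
After op 5 (swap(7, 2)): offset=1, physical=[B,D,A,C,E,F,p,H], logical=[D,A,C,E,F,p,H,B]
After op 6 (swap(7, 5)): offset=1, physical=[p,D,A,C,E,F,B,H], logical=[D,A,C,E,F,B,H,p]
After op 7 (rotate(-3)): offset=6, physical=[p,D,A,C,E,F,B,H], logical=[B,H,p,D,A,C,E,F]
After op 8 (rotate(+1)): offset=7, physical=[p,D,A,C,E,F,B,H], logical=[H,p,D,A,C,E,F,B]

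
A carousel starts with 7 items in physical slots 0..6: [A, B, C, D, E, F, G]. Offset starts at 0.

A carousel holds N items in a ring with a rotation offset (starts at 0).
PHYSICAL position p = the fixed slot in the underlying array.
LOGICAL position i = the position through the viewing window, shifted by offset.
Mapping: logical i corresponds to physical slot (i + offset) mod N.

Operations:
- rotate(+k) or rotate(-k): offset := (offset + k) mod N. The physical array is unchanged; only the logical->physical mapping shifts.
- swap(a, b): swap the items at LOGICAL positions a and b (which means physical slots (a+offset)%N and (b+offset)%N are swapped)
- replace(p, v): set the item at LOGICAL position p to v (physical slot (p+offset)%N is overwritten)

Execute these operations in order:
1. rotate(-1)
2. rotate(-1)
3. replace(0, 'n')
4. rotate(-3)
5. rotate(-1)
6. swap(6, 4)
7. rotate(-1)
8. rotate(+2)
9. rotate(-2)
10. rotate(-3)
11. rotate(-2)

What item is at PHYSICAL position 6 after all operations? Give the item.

After op 1 (rotate(-1)): offset=6, physical=[A,B,C,D,E,F,G], logical=[G,A,B,C,D,E,F]
After op 2 (rotate(-1)): offset=5, physical=[A,B,C,D,E,F,G], logical=[F,G,A,B,C,D,E]
After op 3 (replace(0, 'n')): offset=5, physical=[A,B,C,D,E,n,G], logical=[n,G,A,B,C,D,E]
After op 4 (rotate(-3)): offset=2, physical=[A,B,C,D,E,n,G], logical=[C,D,E,n,G,A,B]
After op 5 (rotate(-1)): offset=1, physical=[A,B,C,D,E,n,G], logical=[B,C,D,E,n,G,A]
After op 6 (swap(6, 4)): offset=1, physical=[n,B,C,D,E,A,G], logical=[B,C,D,E,A,G,n]
After op 7 (rotate(-1)): offset=0, physical=[n,B,C,D,E,A,G], logical=[n,B,C,D,E,A,G]
After op 8 (rotate(+2)): offset=2, physical=[n,B,C,D,E,A,G], logical=[C,D,E,A,G,n,B]
After op 9 (rotate(-2)): offset=0, physical=[n,B,C,D,E,A,G], logical=[n,B,C,D,E,A,G]
After op 10 (rotate(-3)): offset=4, physical=[n,B,C,D,E,A,G], logical=[E,A,G,n,B,C,D]
After op 11 (rotate(-2)): offset=2, physical=[n,B,C,D,E,A,G], logical=[C,D,E,A,G,n,B]

Answer: G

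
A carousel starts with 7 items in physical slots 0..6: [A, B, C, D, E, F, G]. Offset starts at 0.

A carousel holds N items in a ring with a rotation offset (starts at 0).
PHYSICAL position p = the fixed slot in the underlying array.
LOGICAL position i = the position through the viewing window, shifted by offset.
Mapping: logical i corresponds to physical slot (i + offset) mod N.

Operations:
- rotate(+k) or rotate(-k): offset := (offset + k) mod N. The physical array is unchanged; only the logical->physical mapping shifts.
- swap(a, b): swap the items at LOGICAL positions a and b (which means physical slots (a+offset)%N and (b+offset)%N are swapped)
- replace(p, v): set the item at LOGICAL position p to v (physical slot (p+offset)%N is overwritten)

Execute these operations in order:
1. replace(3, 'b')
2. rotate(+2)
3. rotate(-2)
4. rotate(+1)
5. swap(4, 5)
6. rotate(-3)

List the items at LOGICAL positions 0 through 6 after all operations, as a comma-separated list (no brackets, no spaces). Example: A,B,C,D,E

Answer: G,F,A,B,C,b,E

Derivation:
After op 1 (replace(3, 'b')): offset=0, physical=[A,B,C,b,E,F,G], logical=[A,B,C,b,E,F,G]
After op 2 (rotate(+2)): offset=2, physical=[A,B,C,b,E,F,G], logical=[C,b,E,F,G,A,B]
After op 3 (rotate(-2)): offset=0, physical=[A,B,C,b,E,F,G], logical=[A,B,C,b,E,F,G]
After op 4 (rotate(+1)): offset=1, physical=[A,B,C,b,E,F,G], logical=[B,C,b,E,F,G,A]
After op 5 (swap(4, 5)): offset=1, physical=[A,B,C,b,E,G,F], logical=[B,C,b,E,G,F,A]
After op 6 (rotate(-3)): offset=5, physical=[A,B,C,b,E,G,F], logical=[G,F,A,B,C,b,E]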